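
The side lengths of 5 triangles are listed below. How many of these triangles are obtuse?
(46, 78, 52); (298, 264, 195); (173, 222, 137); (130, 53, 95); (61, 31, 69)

4

(46,78,52): 46²+52² = 4820 < 6084 = 78² → obtuse
(298,264,195): 195²+264² = 107721 > 88804 = 298² → acute
(173,222,137): 137²+173² = 48698 < 49284 = 222² → obtuse
(130,53,95): 53²+95² = 11834 < 16900 = 130² → obtuse
(61,31,69): 31²+61² = 4682 < 4761 = 69² → obtuse
4 of the 5 are obtuse.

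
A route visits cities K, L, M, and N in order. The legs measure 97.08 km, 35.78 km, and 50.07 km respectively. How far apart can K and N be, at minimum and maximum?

11.23 ≤ KN ≤ 182.93 km

The maximum is all hops collinear in one direction: 97.08 + 35.78 + 50.07 = 182.93.
The longest hop is 97.08; the others sum to 85.85. Folding the others back against it leaves at least 97.08 − 85.85 = 11.23.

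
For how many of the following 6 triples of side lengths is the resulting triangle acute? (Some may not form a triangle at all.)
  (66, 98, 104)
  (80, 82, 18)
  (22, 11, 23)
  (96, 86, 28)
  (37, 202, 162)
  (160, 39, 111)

(66,98,104): 66²+98² = 13960 > 10816 = 104² → acute
(80,82,18): 18²+80² = 6724 = 82² → right
(22,11,23): 11²+22² = 605 > 529 = 23² → acute
(96,86,28): 28²+86² = 8180 < 9216 = 96² → obtuse
(37,202,162): 37+162 ≤ 202, not a triangle
(160,39,111): 39+111 ≤ 160, not a triangle
2 of the 6 are acute.

2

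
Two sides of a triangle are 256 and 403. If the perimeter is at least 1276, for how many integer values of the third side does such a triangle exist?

42

Triangle inequality: 147 < x < 659. Perimeter ≥ 1276 gives x ≥ 1276 − 256 − 403 = 617.
So 617 ≤ x < 659; integers 617 through 658: 42 values.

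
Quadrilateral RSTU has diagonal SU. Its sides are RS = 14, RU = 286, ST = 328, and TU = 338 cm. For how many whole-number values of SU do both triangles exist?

From triangle RSU: 272 < SU < 300.
From triangle TSU: 10 < SU < 666.
Intersection: 272 < SU < 300, so integers 273 through 299: 27 values.

27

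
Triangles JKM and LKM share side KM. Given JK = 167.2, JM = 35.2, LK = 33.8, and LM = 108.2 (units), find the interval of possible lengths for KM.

132.0 < KM < 142.0

From triangle JKM: |167.2 − 35.2| < KM < 167.2 + 35.2, i.e. 132.0 < KM < 202.4.
From triangle LKM: 74.4 < KM < 142.0.
Both must hold, so KM lies in the intersection.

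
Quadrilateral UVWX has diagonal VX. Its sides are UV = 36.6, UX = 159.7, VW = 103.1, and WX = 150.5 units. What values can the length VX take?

123.1 < VX < 196.3

From triangle UVX: |36.6 − 159.7| < VX < 36.6 + 159.7, i.e. 123.1 < VX < 196.3.
From triangle WVX: 47.4 < VX < 253.6.
Both must hold, so VX lies in the intersection.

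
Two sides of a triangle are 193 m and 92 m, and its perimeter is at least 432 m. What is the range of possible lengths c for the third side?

Triangle inequality alone gives 101 < c < 285.
The perimeter condition gives c ≥ 432 − 193 − 92 = 147.
Intersecting the two: 147 ≤ c < 285.

147 ≤ c < 285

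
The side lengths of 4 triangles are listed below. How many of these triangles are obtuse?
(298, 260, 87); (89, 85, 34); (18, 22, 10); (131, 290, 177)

3

(298,260,87): 87²+260² = 75169 < 88804 = 298² → obtuse
(89,85,34): 34²+85² = 8381 > 7921 = 89² → acute
(18,22,10): 10²+18² = 424 < 484 = 22² → obtuse
(131,290,177): 131²+177² = 48490 < 84100 = 290² → obtuse
3 of the 4 are obtuse.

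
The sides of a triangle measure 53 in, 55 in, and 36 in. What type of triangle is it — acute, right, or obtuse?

Compare the square of the longest side to the sum of squares of the other two: 36² + 53² = 4105 > 3025 = 55².

acute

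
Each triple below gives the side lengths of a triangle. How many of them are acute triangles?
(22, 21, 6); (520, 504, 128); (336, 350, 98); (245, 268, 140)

1

(22,21,6): 6²+21² = 477 < 484 = 22² → obtuse
(520,504,128): 128²+504² = 270400 = 520² → right
(336,350,98): 98²+336² = 122500 = 350² → right
(245,268,140): 140²+245² = 79625 > 71824 = 268² → acute
1 of the 4 is acute.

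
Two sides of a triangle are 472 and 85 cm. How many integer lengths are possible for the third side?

The third side lies in the open interval (387, 557).
Integers from 388 to 556 inclusive: 556 − 388 + 1 = 169.

169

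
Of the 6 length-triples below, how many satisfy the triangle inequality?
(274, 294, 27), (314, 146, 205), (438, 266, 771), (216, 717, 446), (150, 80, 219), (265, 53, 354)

(27,274,294): 27+274 > 294 → valid
(146,205,314): 146+205 > 314 → valid
(266,438,771): 266+438 ≤ 771 → not valid
(216,446,717): 216+446 ≤ 717 → not valid
(80,150,219): 80+150 > 219 → valid
(53,265,354): 53+265 ≤ 354 → not valid
3 of the 6 triples form a triangle.

3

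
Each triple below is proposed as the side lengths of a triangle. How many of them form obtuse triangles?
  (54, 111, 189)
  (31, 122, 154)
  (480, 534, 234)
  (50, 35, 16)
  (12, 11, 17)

2

(54,111,189): 54+111 ≤ 189, not a triangle
(31,122,154): 31+122 ≤ 154, not a triangle
(480,534,234): 234²+480² = 285156 = 534² → right
(50,35,16): 16²+35² = 1481 < 2500 = 50² → obtuse
(12,11,17): 11²+12² = 265 < 289 = 17² → obtuse
2 of the 5 are obtuse.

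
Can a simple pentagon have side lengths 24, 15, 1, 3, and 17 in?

Yes

A pentagon exists iff every side is shorter than the sum of the others — equivalently, the longest side is less than the sum of the rest.
Longest side 24 < 36 (sum of the remaining 4), so yes.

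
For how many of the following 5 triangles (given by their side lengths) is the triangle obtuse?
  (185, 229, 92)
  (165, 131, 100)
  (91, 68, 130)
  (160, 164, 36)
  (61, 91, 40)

(185,229,92): 92²+185² = 42689 < 52441 = 229² → obtuse
(165,131,100): 100²+131² = 27161 < 27225 = 165² → obtuse
(91,68,130): 68²+91² = 12905 < 16900 = 130² → obtuse
(160,164,36): 36²+160² = 26896 = 164² → right
(61,91,40): 40²+61² = 5321 < 8281 = 91² → obtuse
4 of the 5 are obtuse.

4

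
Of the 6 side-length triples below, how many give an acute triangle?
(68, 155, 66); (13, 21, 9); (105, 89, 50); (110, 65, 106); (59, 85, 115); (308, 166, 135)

1

(68,155,66): 66+68 ≤ 155, not a triangle
(13,21,9): 9²+13² = 250 < 441 = 21² → obtuse
(105,89,50): 50²+89² = 10421 < 11025 = 105² → obtuse
(110,65,106): 65²+106² = 15461 > 12100 = 110² → acute
(59,85,115): 59²+85² = 10706 < 13225 = 115² → obtuse
(308,166,135): 135+166 ≤ 308, not a triangle
1 of the 6 is acute.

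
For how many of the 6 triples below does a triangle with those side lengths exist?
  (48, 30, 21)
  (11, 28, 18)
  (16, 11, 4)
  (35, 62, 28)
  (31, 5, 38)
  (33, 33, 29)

(21,30,48): 21+30 > 48 → valid
(11,18,28): 11+18 > 28 → valid
(4,11,16): 4+11 ≤ 16 → not valid
(28,35,62): 28+35 > 62 → valid
(5,31,38): 5+31 ≤ 38 → not valid
(29,33,33): 29+33 > 33 → valid
4 of the 6 triples form a triangle.

4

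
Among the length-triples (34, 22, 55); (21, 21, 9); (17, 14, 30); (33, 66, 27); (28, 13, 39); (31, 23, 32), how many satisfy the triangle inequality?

5

(22,34,55): 22+34 > 55 → valid
(9,21,21): 9+21 > 21 → valid
(14,17,30): 14+17 > 30 → valid
(27,33,66): 27+33 ≤ 66 → not valid
(13,28,39): 13+28 > 39 → valid
(23,31,32): 23+31 > 32 → valid
5 of the 6 triples form a triangle.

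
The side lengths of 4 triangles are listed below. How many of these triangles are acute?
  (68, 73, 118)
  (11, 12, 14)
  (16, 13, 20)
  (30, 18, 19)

2

(68,73,118): 68²+73² = 9953 < 13924 = 118² → obtuse
(11,12,14): 11²+12² = 265 > 196 = 14² → acute
(16,13,20): 13²+16² = 425 > 400 = 20² → acute
(30,18,19): 18²+19² = 685 < 900 = 30² → obtuse
2 of the 4 are acute.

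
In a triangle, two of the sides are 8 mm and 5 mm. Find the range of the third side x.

3 < x < 13

By the triangle inequality, x must be less than 8 + 5 = 13 and greater than |8 − 5| = 3.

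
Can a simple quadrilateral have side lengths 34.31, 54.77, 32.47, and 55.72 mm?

A quadrilateral exists iff every side is shorter than the sum of the others — equivalently, the longest side is less than the sum of the rest.
Longest side 55.72 < 121.55 (sum of the remaining 3), so yes.

Yes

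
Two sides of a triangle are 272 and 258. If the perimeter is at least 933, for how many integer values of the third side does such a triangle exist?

Triangle inequality: 14 < x < 530. Perimeter ≥ 933 gives x ≥ 933 − 272 − 258 = 403.
So 403 ≤ x < 530; integers 403 through 529: 127 values.

127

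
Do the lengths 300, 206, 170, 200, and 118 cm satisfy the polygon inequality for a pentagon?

Yes

A pentagon exists iff every side is shorter than the sum of the others — equivalently, the longest side is less than the sum of the rest.
Longest side 300 < 694 (sum of the remaining 4), so yes.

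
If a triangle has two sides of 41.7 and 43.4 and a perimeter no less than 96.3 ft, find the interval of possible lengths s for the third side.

11.2 ≤ s < 85.1

Triangle inequality alone gives 1.7 < s < 85.1.
The perimeter condition gives s ≥ 96.3 − 41.7 − 43.4 = 11.2.
Intersecting the two: 11.2 ≤ s < 85.1.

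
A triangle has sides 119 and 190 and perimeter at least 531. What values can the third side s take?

Triangle inequality alone gives 71 < s < 309.
The perimeter condition gives s ≥ 531 − 119 − 190 = 222.
Intersecting the two: 222 ≤ s < 309.

222 ≤ s < 309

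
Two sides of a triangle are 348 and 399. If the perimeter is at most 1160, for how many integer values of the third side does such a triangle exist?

362

Triangle inequality: 51 < x < 747. Perimeter ≤ 1160 gives x ≤ 1160 − 348 − 399 = 413.
So 51 < x ≤ 413; integers 52 through 413: 362 values.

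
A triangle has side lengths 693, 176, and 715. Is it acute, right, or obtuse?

right

Compare the square of the longest side to the sum of squares of the other two: 176² + 693² = 511225 = 715².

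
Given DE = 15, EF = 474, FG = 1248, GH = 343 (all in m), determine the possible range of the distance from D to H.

416 ≤ DH ≤ 2080 m

The maximum is all hops collinear in one direction: 15 + 474 + 1248 + 343 = 2080.
The longest hop is 1248; the others sum to 832. Folding the others back against it leaves at least 1248 − 832 = 416.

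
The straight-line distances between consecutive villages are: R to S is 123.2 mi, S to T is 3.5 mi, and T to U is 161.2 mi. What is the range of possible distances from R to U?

34.5 ≤ RU ≤ 287.9 mi

The maximum is all hops collinear in one direction: 123.2 + 3.5 + 161.2 = 287.9.
The longest hop is 161.2; the others sum to 126.7. Folding the others back against it leaves at least 161.2 − 126.7 = 34.5.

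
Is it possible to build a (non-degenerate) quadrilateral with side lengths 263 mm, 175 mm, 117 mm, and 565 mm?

No

For a quadrilateral, each side must be shorter than the sum of the others.
Here the longest side is 565, but the remaining 3 sides sum to only 555.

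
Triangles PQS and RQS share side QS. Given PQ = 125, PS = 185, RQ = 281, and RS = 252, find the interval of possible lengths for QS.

From triangle PQS: |125 − 185| < QS < 125 + 185, i.e. 60 < QS < 310.
From triangle RQS: 29 < QS < 533.
Both must hold, so QS lies in the intersection.

60 < QS < 310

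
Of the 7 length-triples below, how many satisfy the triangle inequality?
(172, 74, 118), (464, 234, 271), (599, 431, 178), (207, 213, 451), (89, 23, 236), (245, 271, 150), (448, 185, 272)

(74,118,172): 74+118 > 172 → valid
(234,271,464): 234+271 > 464 → valid
(178,431,599): 178+431 > 599 → valid
(207,213,451): 207+213 ≤ 451 → not valid
(23,89,236): 23+89 ≤ 236 → not valid
(150,245,271): 150+245 > 271 → valid
(185,272,448): 185+272 > 448 → valid
5 of the 7 triples form a triangle.

5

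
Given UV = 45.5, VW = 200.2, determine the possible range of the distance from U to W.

154.7 ≤ UW ≤ 245.7

By the triangle inequality, |45.5 − 200.2| ≤ UW ≤ 45.5 + 200.2.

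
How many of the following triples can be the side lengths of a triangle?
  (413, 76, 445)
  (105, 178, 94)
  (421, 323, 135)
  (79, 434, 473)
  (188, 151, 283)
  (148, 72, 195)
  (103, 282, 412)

(76,413,445): 76+413 > 445 → valid
(94,105,178): 94+105 > 178 → valid
(135,323,421): 135+323 > 421 → valid
(79,434,473): 79+434 > 473 → valid
(151,188,283): 151+188 > 283 → valid
(72,148,195): 72+148 > 195 → valid
(103,282,412): 103+282 ≤ 412 → not valid
6 of the 7 triples form a triangle.

6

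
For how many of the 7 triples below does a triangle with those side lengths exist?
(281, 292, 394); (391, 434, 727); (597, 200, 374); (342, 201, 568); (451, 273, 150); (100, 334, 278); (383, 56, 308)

3

(281,292,394): 281+292 > 394 → valid
(391,434,727): 391+434 > 727 → valid
(200,374,597): 200+374 ≤ 597 → not valid
(201,342,568): 201+342 ≤ 568 → not valid
(150,273,451): 150+273 ≤ 451 → not valid
(100,278,334): 100+278 > 334 → valid
(56,308,383): 56+308 ≤ 383 → not valid
3 of the 7 triples form a triangle.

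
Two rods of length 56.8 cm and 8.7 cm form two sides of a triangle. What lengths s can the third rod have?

48.1 < s < 65.5

By the triangle inequality, s must be less than 56.8 + 8.7 = 65.5 and greater than |56.8 − 8.7| = 48.1.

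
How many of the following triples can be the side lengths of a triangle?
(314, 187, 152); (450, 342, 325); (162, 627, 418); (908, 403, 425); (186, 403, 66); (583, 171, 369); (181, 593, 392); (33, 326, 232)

2

(152,187,314): 152+187 > 314 → valid
(325,342,450): 325+342 > 450 → valid
(162,418,627): 162+418 ≤ 627 → not valid
(403,425,908): 403+425 ≤ 908 → not valid
(66,186,403): 66+186 ≤ 403 → not valid
(171,369,583): 171+369 ≤ 583 → not valid
(181,392,593): 181+392 ≤ 593 → not valid
(33,232,326): 33+232 ≤ 326 → not valid
2 of the 8 triples form a triangle.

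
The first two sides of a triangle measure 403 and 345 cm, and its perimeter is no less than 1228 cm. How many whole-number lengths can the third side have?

268

Triangle inequality: 58 < x < 748. Perimeter ≥ 1228 gives x ≥ 1228 − 403 − 345 = 480.
So 480 ≤ x < 748; integers 480 through 747: 268 values.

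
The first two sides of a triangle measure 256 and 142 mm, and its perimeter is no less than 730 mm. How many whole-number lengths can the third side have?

Triangle inequality: 114 < x < 398. Perimeter ≥ 730 gives x ≥ 730 − 256 − 142 = 332.
So 332 ≤ x < 398; integers 332 through 397: 66 values.

66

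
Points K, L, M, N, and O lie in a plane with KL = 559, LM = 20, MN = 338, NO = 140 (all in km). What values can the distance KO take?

61 ≤ KO ≤ 1057 km

The maximum is all hops collinear in one direction: 559 + 20 + 338 + 140 = 1057.
The longest hop is 559; the others sum to 498. Folding the others back against it leaves at least 559 − 498 = 61.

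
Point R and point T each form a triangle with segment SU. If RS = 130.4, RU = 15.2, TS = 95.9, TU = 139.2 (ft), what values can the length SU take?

From triangle RSU: |130.4 − 15.2| < SU < 130.4 + 15.2, i.e. 115.2 < SU < 145.6.
From triangle TSU: 43.3 < SU < 235.1.
Both must hold, so SU lies in the intersection.

115.2 < SU < 145.6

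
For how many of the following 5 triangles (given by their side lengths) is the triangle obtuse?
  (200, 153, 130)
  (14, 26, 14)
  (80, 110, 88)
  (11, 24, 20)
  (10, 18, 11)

(200,153,130): 130²+153² = 40309 > 40000 = 200² → acute
(14,26,14): 14²+14² = 392 < 676 = 26² → obtuse
(80,110,88): 80²+88² = 14144 > 12100 = 110² → acute
(11,24,20): 11²+20² = 521 < 576 = 24² → obtuse
(10,18,11): 10²+11² = 221 < 324 = 18² → obtuse
3 of the 5 are obtuse.

3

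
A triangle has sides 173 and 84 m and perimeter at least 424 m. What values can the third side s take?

167 ≤ s < 257

Triangle inequality alone gives 89 < s < 257.
The perimeter condition gives s ≥ 424 − 173 − 84 = 167.
Intersecting the two: 167 ≤ s < 257.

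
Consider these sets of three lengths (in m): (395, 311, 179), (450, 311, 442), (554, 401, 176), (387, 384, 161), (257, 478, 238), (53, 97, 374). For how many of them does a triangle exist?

5

(179,311,395): 179+311 > 395 → valid
(311,442,450): 311+442 > 450 → valid
(176,401,554): 176+401 > 554 → valid
(161,384,387): 161+384 > 387 → valid
(238,257,478): 238+257 > 478 → valid
(53,97,374): 53+97 ≤ 374 → not valid
5 of the 6 triples form a triangle.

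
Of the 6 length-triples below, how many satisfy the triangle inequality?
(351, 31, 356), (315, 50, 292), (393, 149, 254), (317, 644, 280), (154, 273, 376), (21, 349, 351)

5

(31,351,356): 31+351 > 356 → valid
(50,292,315): 50+292 > 315 → valid
(149,254,393): 149+254 > 393 → valid
(280,317,644): 280+317 ≤ 644 → not valid
(154,273,376): 154+273 > 376 → valid
(21,349,351): 21+349 > 351 → valid
5 of the 6 triples form a triangle.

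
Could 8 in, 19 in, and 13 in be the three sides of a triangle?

Yes

The longest side is 19, and the other two sum to 21.
Since 21 > 19, the triangle inequality holds.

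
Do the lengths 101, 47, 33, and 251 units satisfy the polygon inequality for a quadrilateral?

For a quadrilateral, each side must be shorter than the sum of the others.
Here the longest side is 251, but the remaining 3 sides sum to only 181.

No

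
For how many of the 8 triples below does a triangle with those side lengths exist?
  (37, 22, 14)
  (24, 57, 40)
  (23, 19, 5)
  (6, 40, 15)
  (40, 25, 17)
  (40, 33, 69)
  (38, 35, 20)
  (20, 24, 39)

6

(14,22,37): 14+22 ≤ 37 → not valid
(24,40,57): 24+40 > 57 → valid
(5,19,23): 5+19 > 23 → valid
(6,15,40): 6+15 ≤ 40 → not valid
(17,25,40): 17+25 > 40 → valid
(33,40,69): 33+40 > 69 → valid
(20,35,38): 20+35 > 38 → valid
(20,24,39): 20+24 > 39 → valid
6 of the 8 triples form a triangle.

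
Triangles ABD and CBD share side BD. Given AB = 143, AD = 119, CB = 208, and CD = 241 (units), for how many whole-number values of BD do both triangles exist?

228

From triangle ABD: 24 < BD < 262.
From triangle CBD: 33 < BD < 449.
Intersection: 33 < BD < 262, so integers 34 through 261: 228 values.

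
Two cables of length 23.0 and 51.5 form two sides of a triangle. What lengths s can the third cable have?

28.5 < s < 74.5

By the triangle inequality, s must be less than 23.0 + 51.5 = 74.5 and greater than |23.0 − 51.5| = 28.5.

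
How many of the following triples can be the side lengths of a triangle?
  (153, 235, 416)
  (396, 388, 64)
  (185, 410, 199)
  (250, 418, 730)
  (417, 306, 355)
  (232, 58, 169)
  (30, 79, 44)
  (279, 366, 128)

(153,235,416): 153+235 ≤ 416 → not valid
(64,388,396): 64+388 > 396 → valid
(185,199,410): 185+199 ≤ 410 → not valid
(250,418,730): 250+418 ≤ 730 → not valid
(306,355,417): 306+355 > 417 → valid
(58,169,232): 58+169 ≤ 232 → not valid
(30,44,79): 30+44 ≤ 79 → not valid
(128,279,366): 128+279 > 366 → valid
3 of the 8 triples form a triangle.

3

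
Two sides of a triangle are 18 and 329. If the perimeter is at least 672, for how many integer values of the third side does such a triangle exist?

22

Triangle inequality: 311 < x < 347. Perimeter ≥ 672 gives x ≥ 672 − 18 − 329 = 325.
So 325 ≤ x < 347; integers 325 through 346: 22 values.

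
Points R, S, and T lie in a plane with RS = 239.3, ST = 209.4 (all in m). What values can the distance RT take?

29.9 ≤ RT ≤ 448.7 m

By the triangle inequality, |239.3 − 209.4| ≤ RT ≤ 239.3 + 209.4.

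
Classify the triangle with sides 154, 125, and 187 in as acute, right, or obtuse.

acute

Compare the square of the longest side to the sum of squares of the other two: 125² + 154² = 39341 > 34969 = 187².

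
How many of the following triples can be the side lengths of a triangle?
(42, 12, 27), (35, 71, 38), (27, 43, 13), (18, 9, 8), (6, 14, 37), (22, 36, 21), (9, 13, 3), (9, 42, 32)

(12,27,42): 12+27 ≤ 42 → not valid
(35,38,71): 35+38 > 71 → valid
(13,27,43): 13+27 ≤ 43 → not valid
(8,9,18): 8+9 ≤ 18 → not valid
(6,14,37): 6+14 ≤ 37 → not valid
(21,22,36): 21+22 > 36 → valid
(3,9,13): 3+9 ≤ 13 → not valid
(9,32,42): 9+32 ≤ 42 → not valid
2 of the 8 triples form a triangle.

2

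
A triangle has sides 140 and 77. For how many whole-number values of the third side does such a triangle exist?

The third side lies in the open interval (63, 217).
Integers from 64 to 216 inclusive: 216 − 64 + 1 = 153.

153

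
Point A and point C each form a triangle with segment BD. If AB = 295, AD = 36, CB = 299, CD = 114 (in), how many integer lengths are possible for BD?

From triangle ABD: 259 < BD < 331.
From triangle CBD: 185 < BD < 413.
Intersection: 259 < BD < 331, so integers 260 through 330: 71 values.

71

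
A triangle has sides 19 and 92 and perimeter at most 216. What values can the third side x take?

73 < x ≤ 105

Triangle inequality alone gives 73 < x < 111.
The perimeter condition gives x ≤ 216 − 19 − 92 = 105.
Intersecting the two: 73 < x ≤ 105.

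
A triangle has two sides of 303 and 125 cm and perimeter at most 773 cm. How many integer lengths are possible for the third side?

167

Triangle inequality: 178 < x < 428. Perimeter ≤ 773 gives x ≤ 773 − 303 − 125 = 345.
So 178 < x ≤ 345; integers 179 through 345: 167 values.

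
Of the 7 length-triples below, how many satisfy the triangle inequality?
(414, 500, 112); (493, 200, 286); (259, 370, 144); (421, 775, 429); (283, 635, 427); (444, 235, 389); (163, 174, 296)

(112,414,500): 112+414 > 500 → valid
(200,286,493): 200+286 ≤ 493 → not valid
(144,259,370): 144+259 > 370 → valid
(421,429,775): 421+429 > 775 → valid
(283,427,635): 283+427 > 635 → valid
(235,389,444): 235+389 > 444 → valid
(163,174,296): 163+174 > 296 → valid
6 of the 7 triples form a triangle.

6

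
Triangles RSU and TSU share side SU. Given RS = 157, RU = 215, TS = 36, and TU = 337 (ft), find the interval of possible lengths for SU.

From triangle RSU: |157 − 215| < SU < 157 + 215, i.e. 58 < SU < 372.
From triangle TSU: 301 < SU < 373.
Both must hold, so SU lies in the intersection.

301 < SU < 372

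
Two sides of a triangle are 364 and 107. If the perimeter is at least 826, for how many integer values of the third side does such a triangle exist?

116

Triangle inequality: 257 < x < 471. Perimeter ≥ 826 gives x ≥ 826 − 364 − 107 = 355.
So 355 ≤ x < 471; integers 355 through 470: 116 values.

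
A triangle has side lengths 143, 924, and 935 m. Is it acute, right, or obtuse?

right

Compare the square of the longest side to the sum of squares of the other two: 143² + 924² = 874225 = 935².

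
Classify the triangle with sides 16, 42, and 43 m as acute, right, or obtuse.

acute

Compare the square of the longest side to the sum of squares of the other two: 16² + 42² = 2020 > 1849 = 43².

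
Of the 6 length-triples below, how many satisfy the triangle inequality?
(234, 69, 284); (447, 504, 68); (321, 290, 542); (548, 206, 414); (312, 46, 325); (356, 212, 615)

5

(69,234,284): 69+234 > 284 → valid
(68,447,504): 68+447 > 504 → valid
(290,321,542): 290+321 > 542 → valid
(206,414,548): 206+414 > 548 → valid
(46,312,325): 46+312 > 325 → valid
(212,356,615): 212+356 ≤ 615 → not valid
5 of the 6 triples form a triangle.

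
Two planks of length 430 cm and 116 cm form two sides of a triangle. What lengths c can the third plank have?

By the triangle inequality, c must be less than 430 + 116 = 546 and greater than |430 − 116| = 314.

314 < c < 546 (cm)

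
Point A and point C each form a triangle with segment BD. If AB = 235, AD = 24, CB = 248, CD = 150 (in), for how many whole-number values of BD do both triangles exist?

From triangle ABD: 211 < BD < 259.
From triangle CBD: 98 < BD < 398.
Intersection: 211 < BD < 259, so integers 212 through 258: 47 values.

47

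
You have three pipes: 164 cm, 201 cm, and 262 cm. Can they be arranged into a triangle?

The longest side is 262, and the other two sum to 365.
Since 365 > 262, the triangle inequality holds.

Yes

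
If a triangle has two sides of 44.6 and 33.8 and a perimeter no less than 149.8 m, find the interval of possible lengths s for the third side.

71.4 ≤ s < 78.4 m

Triangle inequality alone gives 10.8 < s < 78.4.
The perimeter condition gives s ≥ 149.8 − 44.6 − 33.8 = 71.4.
Intersecting the two: 71.4 ≤ s < 78.4.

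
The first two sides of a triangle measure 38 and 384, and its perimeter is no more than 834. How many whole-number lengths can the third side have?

66

Triangle inequality: 346 < x < 422. Perimeter ≤ 834 gives x ≤ 834 − 38 − 384 = 412.
So 346 < x ≤ 412; integers 347 through 412: 66 values.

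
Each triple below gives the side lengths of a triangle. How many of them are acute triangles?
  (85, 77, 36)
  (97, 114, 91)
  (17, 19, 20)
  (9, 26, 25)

(85,77,36): 36²+77² = 7225 = 85² → right
(97,114,91): 91²+97² = 17690 > 12996 = 114² → acute
(17,19,20): 17²+19² = 650 > 400 = 20² → acute
(9,26,25): 9²+25² = 706 > 676 = 26² → acute
3 of the 4 are acute.

3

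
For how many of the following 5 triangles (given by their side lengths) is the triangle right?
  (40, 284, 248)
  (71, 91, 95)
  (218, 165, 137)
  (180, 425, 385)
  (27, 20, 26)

1

(40,284,248): 40²+248² = 63104 < 80656 = 284² → obtuse
(71,91,95): 71²+91² = 13322 > 9025 = 95² → acute
(218,165,137): 137²+165² = 45994 < 47524 = 218² → obtuse
(180,425,385): 180²+385² = 180625 = 425² → right
(27,20,26): 20²+26² = 1076 > 729 = 27² → acute
1 of the 5 is right.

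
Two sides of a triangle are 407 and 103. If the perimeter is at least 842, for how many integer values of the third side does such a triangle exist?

178

Triangle inequality: 304 < x < 510. Perimeter ≥ 842 gives x ≥ 842 − 407 − 103 = 332.
So 332 ≤ x < 510; integers 332 through 509: 178 values.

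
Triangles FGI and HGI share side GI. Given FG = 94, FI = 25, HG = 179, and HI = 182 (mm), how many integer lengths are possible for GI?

From triangle FGI: 69 < GI < 119.
From triangle HGI: 3 < GI < 361.
Intersection: 69 < GI < 119, so integers 70 through 118: 49 values.

49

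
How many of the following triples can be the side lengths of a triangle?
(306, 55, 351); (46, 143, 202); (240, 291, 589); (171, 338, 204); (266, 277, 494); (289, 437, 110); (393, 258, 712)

3

(55,306,351): 55+306 > 351 → valid
(46,143,202): 46+143 ≤ 202 → not valid
(240,291,589): 240+291 ≤ 589 → not valid
(171,204,338): 171+204 > 338 → valid
(266,277,494): 266+277 > 494 → valid
(110,289,437): 110+289 ≤ 437 → not valid
(258,393,712): 258+393 ≤ 712 → not valid
3 of the 7 triples form a triangle.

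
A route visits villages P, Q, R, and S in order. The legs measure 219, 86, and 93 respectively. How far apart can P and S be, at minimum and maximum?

40 ≤ PS ≤ 398

The maximum is all hops collinear in one direction: 219 + 86 + 93 = 398.
The longest hop is 219; the others sum to 179. Folding the others back against it leaves at least 219 − 179 = 40.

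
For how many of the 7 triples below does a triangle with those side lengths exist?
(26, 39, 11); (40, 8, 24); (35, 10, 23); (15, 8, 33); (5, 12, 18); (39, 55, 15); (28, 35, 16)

1

(11,26,39): 11+26 ≤ 39 → not valid
(8,24,40): 8+24 ≤ 40 → not valid
(10,23,35): 10+23 ≤ 35 → not valid
(8,15,33): 8+15 ≤ 33 → not valid
(5,12,18): 5+12 ≤ 18 → not valid
(15,39,55): 15+39 ≤ 55 → not valid
(16,28,35): 16+28 > 35 → valid
1 of the 7 triples forms a triangle.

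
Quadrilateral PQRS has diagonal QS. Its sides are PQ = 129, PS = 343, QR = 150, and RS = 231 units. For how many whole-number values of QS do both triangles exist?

From triangle PQS: 214 < QS < 472.
From triangle RQS: 81 < QS < 381.
Intersection: 214 < QS < 381, so integers 215 through 380: 166 values.

166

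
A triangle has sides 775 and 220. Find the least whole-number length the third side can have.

556

The third side must be strictly greater than |775 − 220| = 555.
The smallest integer above 555 is 556.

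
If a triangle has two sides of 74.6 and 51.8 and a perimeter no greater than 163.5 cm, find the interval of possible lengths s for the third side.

Triangle inequality alone gives 22.8 < s < 126.4.
The perimeter condition gives s ≤ 163.5 − 74.6 − 51.8 = 37.1.
Intersecting the two: 22.8 < s ≤ 37.1.

22.8 < s ≤ 37.1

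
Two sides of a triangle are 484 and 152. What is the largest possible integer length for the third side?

The third side must be strictly less than 484 + 152 = 636.
The largest integer below 636 is 635.

635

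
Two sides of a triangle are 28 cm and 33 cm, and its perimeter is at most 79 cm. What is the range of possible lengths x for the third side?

5 < x ≤ 18

Triangle inequality alone gives 5 < x < 61.
The perimeter condition gives x ≤ 79 − 28 − 33 = 18.
Intersecting the two: 5 < x ≤ 18.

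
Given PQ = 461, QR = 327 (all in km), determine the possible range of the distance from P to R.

134 ≤ PR ≤ 788 km

By the triangle inequality, |461 − 327| ≤ PR ≤ 461 + 327.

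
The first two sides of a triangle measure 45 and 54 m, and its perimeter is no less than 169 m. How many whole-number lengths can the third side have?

29

Triangle inequality: 9 < x < 99. Perimeter ≥ 169 gives x ≥ 169 − 45 − 54 = 70.
So 70 ≤ x < 99; integers 70 through 98: 29 values.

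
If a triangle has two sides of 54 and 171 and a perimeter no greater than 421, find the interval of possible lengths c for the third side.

Triangle inequality alone gives 117 < c < 225.
The perimeter condition gives c ≤ 421 − 54 − 171 = 196.
Intersecting the two: 117 < c ≤ 196.

117 < c ≤ 196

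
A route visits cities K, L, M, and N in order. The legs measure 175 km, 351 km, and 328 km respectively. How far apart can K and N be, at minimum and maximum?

0 ≤ KN ≤ 854 km

The maximum is all hops collinear in one direction: 175 + 351 + 328 = 854.
The longest hop is 351; the others sum to 503. Since 351 ≤ 503, the path can fold back on itself completely, so the minimum distance is 0.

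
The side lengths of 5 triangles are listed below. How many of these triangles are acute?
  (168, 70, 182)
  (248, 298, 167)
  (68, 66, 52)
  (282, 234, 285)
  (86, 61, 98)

4

(168,70,182): 70²+168² = 33124 = 182² → right
(248,298,167): 167²+248² = 89393 > 88804 = 298² → acute
(68,66,52): 52²+66² = 7060 > 4624 = 68² → acute
(282,234,285): 234²+282² = 134280 > 81225 = 285² → acute
(86,61,98): 61²+86² = 11117 > 9604 = 98² → acute
4 of the 5 are acute.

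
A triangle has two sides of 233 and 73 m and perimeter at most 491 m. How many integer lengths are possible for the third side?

25

Triangle inequality: 160 < x < 306. Perimeter ≤ 491 gives x ≤ 491 − 233 − 73 = 185.
So 160 < x ≤ 185; integers 161 through 185: 25 values.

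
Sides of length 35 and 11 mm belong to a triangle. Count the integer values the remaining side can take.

21

The third side lies in the open interval (24, 46).
Integers from 25 to 45 inclusive: 45 − 25 + 1 = 21.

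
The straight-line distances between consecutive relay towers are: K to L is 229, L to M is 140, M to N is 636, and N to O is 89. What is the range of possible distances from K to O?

178 ≤ KO ≤ 1094

The maximum is all hops collinear in one direction: 229 + 140 + 636 + 89 = 1094.
The longest hop is 636; the others sum to 458. Folding the others back against it leaves at least 636 − 458 = 178.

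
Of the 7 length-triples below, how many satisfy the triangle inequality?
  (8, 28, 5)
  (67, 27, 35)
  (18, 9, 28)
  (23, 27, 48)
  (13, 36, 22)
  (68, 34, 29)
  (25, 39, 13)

1

(5,8,28): 5+8 ≤ 28 → not valid
(27,35,67): 27+35 ≤ 67 → not valid
(9,18,28): 9+18 ≤ 28 → not valid
(23,27,48): 23+27 > 48 → valid
(13,22,36): 13+22 ≤ 36 → not valid
(29,34,68): 29+34 ≤ 68 → not valid
(13,25,39): 13+25 ≤ 39 → not valid
1 of the 7 triples forms a triangle.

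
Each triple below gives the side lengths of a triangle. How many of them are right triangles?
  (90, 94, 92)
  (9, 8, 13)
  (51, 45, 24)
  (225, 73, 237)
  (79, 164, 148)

1

(90,94,92): 90²+92² = 16564 > 8836 = 94² → acute
(9,8,13): 8²+9² = 145 < 169 = 13² → obtuse
(51,45,24): 24²+45² = 2601 = 51² → right
(225,73,237): 73²+225² = 55954 < 56169 = 237² → obtuse
(79,164,148): 79²+148² = 28145 > 26896 = 164² → acute
1 of the 5 is right.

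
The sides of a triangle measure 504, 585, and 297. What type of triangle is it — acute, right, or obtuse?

Compare the square of the longest side to the sum of squares of the other two: 297² + 504² = 342225 = 585².

right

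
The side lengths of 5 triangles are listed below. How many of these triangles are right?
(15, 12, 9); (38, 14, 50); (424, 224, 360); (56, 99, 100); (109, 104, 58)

(15,12,9): 9²+12² = 225 = 15² → right
(38,14,50): 14²+38² = 1640 < 2500 = 50² → obtuse
(424,224,360): 224²+360² = 179776 = 424² → right
(56,99,100): 56²+99² = 12937 > 10000 = 100² → acute
(109,104,58): 58²+104² = 14180 > 11881 = 109² → acute
2 of the 5 are right.

2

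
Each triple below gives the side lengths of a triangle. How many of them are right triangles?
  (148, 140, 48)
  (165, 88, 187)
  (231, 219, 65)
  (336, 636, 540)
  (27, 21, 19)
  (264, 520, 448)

4

(148,140,48): 48²+140² = 21904 = 148² → right
(165,88,187): 88²+165² = 34969 = 187² → right
(231,219,65): 65²+219² = 52186 < 53361 = 231² → obtuse
(336,636,540): 336²+540² = 404496 = 636² → right
(27,21,19): 19²+21² = 802 > 729 = 27² → acute
(264,520,448): 264²+448² = 270400 = 520² → right
4 of the 6 are right.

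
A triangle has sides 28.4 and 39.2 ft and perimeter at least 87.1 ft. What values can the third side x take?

19.5 ≤ x < 67.6

Triangle inequality alone gives 10.8 < x < 67.6.
The perimeter condition gives x ≥ 87.1 − 28.4 − 39.2 = 19.5.
Intersecting the two: 19.5 ≤ x < 67.6.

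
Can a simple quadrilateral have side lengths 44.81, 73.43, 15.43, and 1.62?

For a quadrilateral, each side must be shorter than the sum of the others.
Here the longest side is 73.43, but the remaining 3 sides sum to only 61.86.

No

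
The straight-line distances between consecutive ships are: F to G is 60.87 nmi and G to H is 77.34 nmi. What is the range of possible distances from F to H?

16.47 ≤ FH ≤ 138.21 nmi

By the triangle inequality, |60.87 − 77.34| ≤ FH ≤ 60.87 + 77.34.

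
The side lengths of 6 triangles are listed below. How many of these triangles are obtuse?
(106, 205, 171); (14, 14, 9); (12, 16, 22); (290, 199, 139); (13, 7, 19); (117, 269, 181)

5

(106,205,171): 106²+171² = 40477 < 42025 = 205² → obtuse
(14,14,9): 9²+14² = 277 > 196 = 14² → acute
(12,16,22): 12²+16² = 400 < 484 = 22² → obtuse
(290,199,139): 139²+199² = 58922 < 84100 = 290² → obtuse
(13,7,19): 7²+13² = 218 < 361 = 19² → obtuse
(117,269,181): 117²+181² = 46450 < 72361 = 269² → obtuse
5 of the 6 are obtuse.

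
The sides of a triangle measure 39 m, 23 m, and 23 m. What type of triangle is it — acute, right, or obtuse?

Compare the square of the longest side to the sum of squares of the other two: 23² + 23² = 1058 < 1521 = 39².

obtuse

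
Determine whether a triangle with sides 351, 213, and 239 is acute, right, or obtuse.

obtuse

Compare the square of the longest side to the sum of squares of the other two: 213² + 239² = 102490 < 123201 = 351².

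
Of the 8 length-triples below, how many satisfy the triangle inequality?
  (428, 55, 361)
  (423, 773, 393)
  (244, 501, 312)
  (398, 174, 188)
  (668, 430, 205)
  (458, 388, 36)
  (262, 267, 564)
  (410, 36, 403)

(55,361,428): 55+361 ≤ 428 → not valid
(393,423,773): 393+423 > 773 → valid
(244,312,501): 244+312 > 501 → valid
(174,188,398): 174+188 ≤ 398 → not valid
(205,430,668): 205+430 ≤ 668 → not valid
(36,388,458): 36+388 ≤ 458 → not valid
(262,267,564): 262+267 ≤ 564 → not valid
(36,403,410): 36+403 > 410 → valid
3 of the 8 triples form a triangle.

3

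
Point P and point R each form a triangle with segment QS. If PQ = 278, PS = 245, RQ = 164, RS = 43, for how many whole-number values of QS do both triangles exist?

From triangle PQS: 33 < QS < 523.
From triangle RQS: 121 < QS < 207.
Intersection: 121 < QS < 207, so integers 122 through 206: 85 values.

85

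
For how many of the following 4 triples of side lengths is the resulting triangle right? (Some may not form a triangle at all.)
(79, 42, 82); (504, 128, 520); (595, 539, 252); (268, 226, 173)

2

(79,42,82): 42²+79² = 8005 > 6724 = 82² → acute
(504,128,520): 128²+504² = 270400 = 520² → right
(595,539,252): 252²+539² = 354025 = 595² → right
(268,226,173): 173²+226² = 81005 > 71824 = 268² → acute
2 of the 4 are right.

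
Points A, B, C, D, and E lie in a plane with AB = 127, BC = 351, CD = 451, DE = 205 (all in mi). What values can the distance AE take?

The maximum is all hops collinear in one direction: 127 + 351 + 451 + 205 = 1134.
The longest hop is 451; the others sum to 683. Since 451 ≤ 683, the path can fold back on itself completely, so the minimum distance is 0.

0 ≤ AE ≤ 1134 mi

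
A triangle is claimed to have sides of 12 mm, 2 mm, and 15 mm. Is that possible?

The longest side is 15, but the other two sum to only 14.
14 < 15, so the triangle inequality fails.

No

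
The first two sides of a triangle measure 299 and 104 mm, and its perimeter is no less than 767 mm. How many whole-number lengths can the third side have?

39

Triangle inequality: 195 < x < 403. Perimeter ≥ 767 gives x ≥ 767 − 299 − 104 = 364.
So 364 ≤ x < 403; integers 364 through 402: 39 values.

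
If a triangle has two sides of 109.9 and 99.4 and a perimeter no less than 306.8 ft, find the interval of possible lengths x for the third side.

97.5 ≤ x < 209.3 ft

Triangle inequality alone gives 10.5 < x < 209.3.
The perimeter condition gives x ≥ 306.8 − 109.9 − 99.4 = 97.5.
Intersecting the two: 97.5 ≤ x < 209.3.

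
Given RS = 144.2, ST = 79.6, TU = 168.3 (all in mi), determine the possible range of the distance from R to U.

0 ≤ RU ≤ 392.1 mi

The maximum is all hops collinear in one direction: 144.2 + 79.6 + 168.3 = 392.1.
The longest hop is 168.3; the others sum to 223.8. Since 168.3 ≤ 223.8, the path can fold back on itself completely, so the minimum distance is 0.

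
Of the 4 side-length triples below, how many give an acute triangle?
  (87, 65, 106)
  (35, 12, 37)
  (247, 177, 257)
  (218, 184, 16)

(87,65,106): 65²+87² = 11794 > 11236 = 106² → acute
(35,12,37): 12²+35² = 1369 = 37² → right
(247,177,257): 177²+247² = 92338 > 66049 = 257² → acute
(218,184,16): 16+184 ≤ 218, not a triangle
2 of the 4 are acute.

2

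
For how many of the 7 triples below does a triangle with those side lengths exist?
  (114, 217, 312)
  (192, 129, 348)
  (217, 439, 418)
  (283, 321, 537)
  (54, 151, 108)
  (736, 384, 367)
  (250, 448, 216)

6

(114,217,312): 114+217 > 312 → valid
(129,192,348): 129+192 ≤ 348 → not valid
(217,418,439): 217+418 > 439 → valid
(283,321,537): 283+321 > 537 → valid
(54,108,151): 54+108 > 151 → valid
(367,384,736): 367+384 > 736 → valid
(216,250,448): 216+250 > 448 → valid
6 of the 7 triples form a triangle.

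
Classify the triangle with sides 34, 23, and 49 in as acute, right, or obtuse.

Compare the square of the longest side to the sum of squares of the other two: 23² + 34² = 1685 < 2401 = 49².

obtuse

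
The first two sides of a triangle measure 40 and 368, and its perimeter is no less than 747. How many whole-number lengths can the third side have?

Triangle inequality: 328 < x < 408. Perimeter ≥ 747 gives x ≥ 747 − 40 − 368 = 339.
So 339 ≤ x < 408; integers 339 through 407: 69 values.

69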